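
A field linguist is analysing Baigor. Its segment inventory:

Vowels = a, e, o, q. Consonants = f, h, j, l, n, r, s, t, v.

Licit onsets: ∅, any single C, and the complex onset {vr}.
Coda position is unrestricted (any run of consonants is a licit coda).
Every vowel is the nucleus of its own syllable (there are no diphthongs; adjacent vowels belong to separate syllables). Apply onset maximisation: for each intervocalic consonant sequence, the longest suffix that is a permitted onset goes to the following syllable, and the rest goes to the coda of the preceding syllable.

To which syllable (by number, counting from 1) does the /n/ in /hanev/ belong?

2

Vowels present: a, e; each is a nucleus, giving 2 syllables.
σ1/σ2 boundary: /n/ is a single consonant, so it becomes the next onset.
Syllabification: ha.nev.
The /n/ is in the onset of syllable 2 (/nev/).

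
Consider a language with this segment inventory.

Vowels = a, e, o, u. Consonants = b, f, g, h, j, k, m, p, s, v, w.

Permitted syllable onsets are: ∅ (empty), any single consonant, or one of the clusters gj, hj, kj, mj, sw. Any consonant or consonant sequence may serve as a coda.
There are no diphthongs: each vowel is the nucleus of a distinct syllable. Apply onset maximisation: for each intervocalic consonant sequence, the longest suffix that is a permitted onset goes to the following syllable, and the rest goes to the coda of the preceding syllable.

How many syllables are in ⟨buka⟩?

2

The vowels are u, a — 2 nuclei, so 2 syllables.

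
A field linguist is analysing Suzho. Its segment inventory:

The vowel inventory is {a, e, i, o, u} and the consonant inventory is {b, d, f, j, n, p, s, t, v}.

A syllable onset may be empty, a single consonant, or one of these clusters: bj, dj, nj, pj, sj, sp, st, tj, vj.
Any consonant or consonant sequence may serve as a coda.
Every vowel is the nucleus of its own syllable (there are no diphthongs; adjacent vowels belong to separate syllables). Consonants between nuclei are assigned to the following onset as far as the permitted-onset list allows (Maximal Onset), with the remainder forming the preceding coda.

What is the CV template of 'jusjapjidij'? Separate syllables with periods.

Nuclei (vowels): u, a, i, i → 4 syllables.
σ1/σ2 boundary: /sj/ is a licit onset in full, so it all attaches to the next syllable.
σ2/σ3 boundary: cluster /pj/ — /pj/ is itself a permitted onset, so the whole cluster goes right; preceding coda = ∅.
σ3/σ4 boundary: just /d/ — single C goes to the following onset.
Result: ju.sja.pji.dij.
Mapping each syllable to C/V: /ju/ → CV, /sja/ → CCV, /pji/ → CCV, /dij/ → CVC.

CV.CCV.CCV.CVC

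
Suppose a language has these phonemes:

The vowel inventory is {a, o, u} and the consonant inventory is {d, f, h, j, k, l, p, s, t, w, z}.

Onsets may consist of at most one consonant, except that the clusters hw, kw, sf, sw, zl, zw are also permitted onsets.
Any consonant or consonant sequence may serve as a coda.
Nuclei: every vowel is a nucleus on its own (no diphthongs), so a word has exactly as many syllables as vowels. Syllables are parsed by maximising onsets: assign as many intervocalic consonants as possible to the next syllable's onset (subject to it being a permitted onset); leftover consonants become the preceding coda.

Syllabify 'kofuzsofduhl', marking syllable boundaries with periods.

ko.fuz.sof.duhl

Nuclei (vowels): o, u, o, u → 4 syllables.
/o…u/ gap (V1→V2): just /f/ — single C goes to the following onset.
/u…o/ gap (V2→V3): cluster /zs/ — the longest permitted-onset suffix is /s/; onset = /s/, preceding coda = /z/.
/o…u/ gap (V3→V4): /fd/ — longest licit onset from the right is /d/, leaving /f/ as coda.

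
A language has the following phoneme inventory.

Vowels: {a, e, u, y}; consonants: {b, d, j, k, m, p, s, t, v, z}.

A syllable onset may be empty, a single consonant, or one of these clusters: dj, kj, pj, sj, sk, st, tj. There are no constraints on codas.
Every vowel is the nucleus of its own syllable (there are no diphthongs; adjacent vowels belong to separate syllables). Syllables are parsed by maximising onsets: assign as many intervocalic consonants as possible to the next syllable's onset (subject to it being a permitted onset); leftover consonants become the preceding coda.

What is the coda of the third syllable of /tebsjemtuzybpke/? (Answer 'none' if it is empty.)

Vowels present: e, e, u, y, e; each is a nucleus, giving 5 syllables.
Between /e/ (V1) and /e/ (V2): /bsj/; trying suffixes from longest down, /sj/ is the first permitted one, so coda /b/ | onset /sj/.
Between /e/ (V2) and /u/ (V3): /mt/ — longest licit onset from the right is /t/, leaving /m/ as coda.
Between /u/ (V3) and /y/ (V4): /z/ is a single consonant, so it becomes the next onset.
Between /y/ (V4) and /e/ (V5): /bpk/ — longest licit onset from the right is /k/, leaving /bp/ as coda.
So the parse is teb.sjem.tu.zybp.ke.
Syllable 3 is /tu/: onset /t/, nucleus /u/, coda ∅.

none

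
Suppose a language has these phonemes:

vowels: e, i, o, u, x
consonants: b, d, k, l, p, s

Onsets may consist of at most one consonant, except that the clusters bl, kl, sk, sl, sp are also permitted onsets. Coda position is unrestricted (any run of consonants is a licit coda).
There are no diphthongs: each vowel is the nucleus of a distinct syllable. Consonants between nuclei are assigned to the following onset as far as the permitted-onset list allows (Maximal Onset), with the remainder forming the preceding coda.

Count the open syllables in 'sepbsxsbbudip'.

1

Nuclei (vowels): e, x, u, i → 4 syllables.
/e…x/ gap (V1→V2): /pbs/ splits as /pb/ + /s/ (/s/ is the longest suffix that is a licit onset).
/x…u/ gap (V2→V3): /sbb/ splits as /sb/ + /b/ (/b/ is the longest suffix that is a licit onset).
/u…i/ gap (V3→V4): /d/ → onset of the next syllable (single consonants are always licit onsets).
So the parse is sepb.sxsb.bu.dip.
Classifying each syllable: /sepb/ (closed), /sxsb/ (closed), /bu/ (open), /dip/ (closed).
Open syllables: 1.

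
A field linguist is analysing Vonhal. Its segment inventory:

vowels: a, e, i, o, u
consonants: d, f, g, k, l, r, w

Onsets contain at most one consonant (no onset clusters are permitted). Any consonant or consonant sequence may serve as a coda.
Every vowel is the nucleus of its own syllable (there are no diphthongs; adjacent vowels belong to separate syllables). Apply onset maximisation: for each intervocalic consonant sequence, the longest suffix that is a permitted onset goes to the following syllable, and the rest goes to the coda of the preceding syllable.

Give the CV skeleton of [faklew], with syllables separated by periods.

CVC.CVC

The vowels are a, e — 2 nuclei, so 2 syllables.
σ1/σ2 boundary: /kl/ splits as /k/ + /l/ (/l/ is the longest suffix that is a licit onset).
Syllabification: fak.lew.
Mapping each syllable to C/V: /fak/ → CVC, /lew/ → CVC.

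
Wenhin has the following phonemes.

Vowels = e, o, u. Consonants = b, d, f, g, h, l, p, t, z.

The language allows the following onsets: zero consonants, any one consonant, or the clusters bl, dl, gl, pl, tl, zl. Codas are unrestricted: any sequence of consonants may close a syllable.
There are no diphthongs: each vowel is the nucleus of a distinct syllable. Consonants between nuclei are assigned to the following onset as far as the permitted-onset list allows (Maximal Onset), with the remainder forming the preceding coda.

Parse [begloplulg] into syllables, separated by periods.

be.glo.plulg

Nuclei (vowels): e, o, u → 3 syllables.
V1 /e/ – V2 /o/: /gl/ is a licit onset in full, so it all attaches to the next syllable.
V2 /o/ – V3 /u/: /pl/ is a licit onset in full, so it all attaches to the next syllable.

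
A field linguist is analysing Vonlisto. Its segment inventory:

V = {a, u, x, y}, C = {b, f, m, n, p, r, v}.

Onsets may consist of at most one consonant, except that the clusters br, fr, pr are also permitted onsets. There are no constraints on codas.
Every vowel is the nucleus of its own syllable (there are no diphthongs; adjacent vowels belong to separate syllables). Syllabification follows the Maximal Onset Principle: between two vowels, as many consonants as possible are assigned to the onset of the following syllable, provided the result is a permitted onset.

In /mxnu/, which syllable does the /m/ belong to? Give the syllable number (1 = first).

1

Nuclei (vowels): x, u → 2 syllables.
V1 /x/ – V2 /u/: /n/ → onset of the next syllable (single consonants are always licit onsets).
Result: mx.nu.
The /m/ is in the onset of syllable 1 (/mx/).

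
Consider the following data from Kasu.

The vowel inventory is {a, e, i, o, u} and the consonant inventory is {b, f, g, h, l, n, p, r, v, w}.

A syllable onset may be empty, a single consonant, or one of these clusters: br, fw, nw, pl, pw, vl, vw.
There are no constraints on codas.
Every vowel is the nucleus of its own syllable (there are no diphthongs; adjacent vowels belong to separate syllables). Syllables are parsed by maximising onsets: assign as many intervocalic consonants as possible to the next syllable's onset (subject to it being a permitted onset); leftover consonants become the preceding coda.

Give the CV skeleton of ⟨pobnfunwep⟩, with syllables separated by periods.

CVCC.CV.CCVC

Vowels present: o, u, e; each is a nucleus, giving 3 syllables.
Between /o/ (V1) and /u/ (V2): /bnf/ — longest licit onset from the right is /f/, leaving /bn/ as coda.
Between /u/ (V2) and /e/ (V3): cluster /nw/ — /nw/ is itself a permitted onset, so the whole cluster goes right; preceding coda = ∅.
Syllabification: pobn.fu.nwep.
Mapping each syllable to C/V: /pobn/ → CVCC, /fu/ → CV, /nwep/ → CCVC.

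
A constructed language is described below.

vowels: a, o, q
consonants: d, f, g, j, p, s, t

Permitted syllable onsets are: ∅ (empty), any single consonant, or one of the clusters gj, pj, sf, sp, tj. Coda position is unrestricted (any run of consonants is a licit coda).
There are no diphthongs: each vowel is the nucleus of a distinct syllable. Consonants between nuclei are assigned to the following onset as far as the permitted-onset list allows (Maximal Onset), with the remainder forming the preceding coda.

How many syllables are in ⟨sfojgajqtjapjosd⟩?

5

The vowels are o, a, q, a, o — 5 nuclei, so 5 syllables.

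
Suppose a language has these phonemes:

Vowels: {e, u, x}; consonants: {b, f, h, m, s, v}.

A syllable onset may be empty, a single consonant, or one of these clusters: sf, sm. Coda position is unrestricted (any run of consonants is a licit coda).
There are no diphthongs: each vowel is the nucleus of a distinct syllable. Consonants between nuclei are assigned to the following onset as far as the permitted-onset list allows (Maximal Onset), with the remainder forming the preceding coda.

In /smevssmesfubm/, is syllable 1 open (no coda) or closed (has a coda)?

closed

Vowels present: e, e, u; each is a nucleus, giving 3 syllables.
/e…e/ gap (V1→V2): /vssm/ — longest licit onset from the right is /sm/, leaving /vs/ as coda.
/e…u/ gap (V2→V3): /sf/ — entire cluster is a permitted onset → onset /sf/, coda ∅.
Syllabification: smevs.sme.sfubm.
Syllable 1 is /smevs/ with coda /vs/, so it is closed.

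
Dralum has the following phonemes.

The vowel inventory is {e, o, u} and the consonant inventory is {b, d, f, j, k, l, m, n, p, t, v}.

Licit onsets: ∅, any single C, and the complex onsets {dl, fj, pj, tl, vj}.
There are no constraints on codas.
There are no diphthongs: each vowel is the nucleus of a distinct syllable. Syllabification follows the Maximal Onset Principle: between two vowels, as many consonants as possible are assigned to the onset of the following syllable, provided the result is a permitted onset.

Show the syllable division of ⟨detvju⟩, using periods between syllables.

Nuclei (vowels): e, u → 2 syllables.
σ1/σ2 boundary: cluster /tvj/ — the longest permitted-onset suffix is /vj/; onset = /vj/, preceding coda = /t/.

det.vju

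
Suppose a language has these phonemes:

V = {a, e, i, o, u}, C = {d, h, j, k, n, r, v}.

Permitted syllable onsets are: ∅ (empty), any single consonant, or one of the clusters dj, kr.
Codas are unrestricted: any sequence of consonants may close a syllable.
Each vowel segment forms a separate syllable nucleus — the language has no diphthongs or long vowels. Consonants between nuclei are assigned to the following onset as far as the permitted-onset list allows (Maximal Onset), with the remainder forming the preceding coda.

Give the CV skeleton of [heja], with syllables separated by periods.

Nuclei (vowels): e, a → 2 syllables.
/e…a/ gap (V1→V2): just /j/ — single C goes to the following onset.
So the parse is he.ja.
Mapping each syllable to C/V: /he/ → CV, /ja/ → CV.

CV.CV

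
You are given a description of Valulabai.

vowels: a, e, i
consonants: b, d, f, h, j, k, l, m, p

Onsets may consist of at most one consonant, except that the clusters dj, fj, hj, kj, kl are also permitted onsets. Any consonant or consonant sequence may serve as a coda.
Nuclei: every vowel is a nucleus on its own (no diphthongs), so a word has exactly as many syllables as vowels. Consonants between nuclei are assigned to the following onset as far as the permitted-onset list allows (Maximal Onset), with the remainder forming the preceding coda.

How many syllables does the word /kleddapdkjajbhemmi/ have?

Vowels present: e, a, a, e, i; each is a nucleus, giving 5 syllables.

5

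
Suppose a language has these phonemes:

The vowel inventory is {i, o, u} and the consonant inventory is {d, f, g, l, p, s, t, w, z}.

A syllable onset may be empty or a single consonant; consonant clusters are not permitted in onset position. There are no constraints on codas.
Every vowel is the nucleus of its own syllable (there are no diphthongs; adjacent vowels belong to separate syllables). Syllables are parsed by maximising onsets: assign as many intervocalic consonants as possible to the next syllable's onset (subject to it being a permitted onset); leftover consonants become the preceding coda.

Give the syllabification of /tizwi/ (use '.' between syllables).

tiz.wi

Vowels present: i, i; each is a nucleus, giving 2 syllables.
V1 /i/ – V2 /i/: /zw/; trying suffixes from longest down, /w/ is the first permitted one, so coda /z/ | onset /w/.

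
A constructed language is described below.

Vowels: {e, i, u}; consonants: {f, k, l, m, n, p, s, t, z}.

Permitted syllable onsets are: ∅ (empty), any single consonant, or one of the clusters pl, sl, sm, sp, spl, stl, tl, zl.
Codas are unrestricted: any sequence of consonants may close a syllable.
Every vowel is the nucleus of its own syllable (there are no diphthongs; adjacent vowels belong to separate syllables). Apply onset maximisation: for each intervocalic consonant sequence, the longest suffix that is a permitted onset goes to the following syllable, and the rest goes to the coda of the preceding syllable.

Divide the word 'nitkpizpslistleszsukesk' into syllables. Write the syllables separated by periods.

nitk.pizp.sli.stlesz.su.kesk

The vowels are i, i, i, e, u, e — 6 nuclei, so 6 syllables.
/i…i/ gap (V1→V2): /tkp/ splits as /tk/ + /p/ (/p/ is the longest suffix that is a licit onset).
/i…i/ gap (V2→V3): /zpsl/; trying suffixes from longest down, /sl/ is the first permitted one, so coda /zp/ | onset /sl/.
/i…e/ gap (V3→V4): /stl/ is a licit onset in full, so it all attaches to the next syllable.
/e…u/ gap (V4→V5): cluster /szs/ — the longest permitted-onset suffix is /s/; onset = /s/, preceding coda = /sz/.
/u…e/ gap (V5→V6): just /k/ — single C goes to the following onset.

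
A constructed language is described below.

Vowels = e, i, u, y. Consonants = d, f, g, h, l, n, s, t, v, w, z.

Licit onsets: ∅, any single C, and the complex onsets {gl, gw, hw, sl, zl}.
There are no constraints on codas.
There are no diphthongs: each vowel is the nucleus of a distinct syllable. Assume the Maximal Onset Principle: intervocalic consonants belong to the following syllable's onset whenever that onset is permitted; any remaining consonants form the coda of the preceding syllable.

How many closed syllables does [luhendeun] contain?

2

Vowels present: u, e, e, u; each is a nucleus, giving 4 syllables.
Between /u/ (V1) and /e/ (V2): just /h/ — single C goes to the following onset.
Between /e/ (V2) and /e/ (V3): /nd/; trying suffixes from longest down, /d/ is the first permitted one, so coda /n/ | onset /d/.
Between /e/ (V3) and /u/ (V4): hiatus — the boundary sits between the two vowels.
Syllabification: lu.hen.de.un.
Classifying each syllable: /lu/ (open), /hen/ (closed), /de/ (open), /un/ (closed).
Closed syllables: 2.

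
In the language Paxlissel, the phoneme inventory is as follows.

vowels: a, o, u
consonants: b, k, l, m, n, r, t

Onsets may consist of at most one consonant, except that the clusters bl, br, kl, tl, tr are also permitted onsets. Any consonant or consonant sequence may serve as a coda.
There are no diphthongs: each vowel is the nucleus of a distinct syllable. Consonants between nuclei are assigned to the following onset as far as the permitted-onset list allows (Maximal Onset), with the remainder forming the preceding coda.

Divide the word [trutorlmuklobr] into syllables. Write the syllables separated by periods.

tru.torl.mu.klobr

The vowels are u, o, u, o — 4 nuclei, so 4 syllables.
V1 /u/ – V2 /o/: /t/ is a single consonant, so it becomes the next onset.
V2 /o/ – V3 /u/: /rlm/ splits as /rl/ + /m/ (/m/ is the longest suffix that is a licit onset).
V3 /u/ – V4 /o/: /kl/ — entire cluster is a permitted onset → onset /kl/, coda ∅.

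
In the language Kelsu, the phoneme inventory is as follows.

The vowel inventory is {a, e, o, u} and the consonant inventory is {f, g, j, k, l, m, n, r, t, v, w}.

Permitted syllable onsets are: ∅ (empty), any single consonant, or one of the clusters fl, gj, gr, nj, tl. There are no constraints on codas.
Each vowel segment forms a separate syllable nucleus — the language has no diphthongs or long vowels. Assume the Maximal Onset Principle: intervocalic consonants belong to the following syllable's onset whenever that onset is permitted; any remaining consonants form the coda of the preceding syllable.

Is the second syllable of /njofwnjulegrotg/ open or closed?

Vowels present: o, u, e, o; each is a nucleus, giving 4 syllables.
Between /o/ (V1) and /u/ (V2): cluster /fwnj/ — the longest permitted-onset suffix is /nj/; onset = /nj/, preceding coda = /fw/.
Between /u/ (V2) and /e/ (V3): just /l/ — single C goes to the following onset.
Between /e/ (V3) and /o/ (V4): cluster /gr/ — /gr/ is itself a permitted onset, so the whole cluster goes right; preceding coda = ∅.
So the parse is njofw.nju.le.grotg.
Syllable 2 is /nju/; it ends in its nucleus with no coda, so it is open.

open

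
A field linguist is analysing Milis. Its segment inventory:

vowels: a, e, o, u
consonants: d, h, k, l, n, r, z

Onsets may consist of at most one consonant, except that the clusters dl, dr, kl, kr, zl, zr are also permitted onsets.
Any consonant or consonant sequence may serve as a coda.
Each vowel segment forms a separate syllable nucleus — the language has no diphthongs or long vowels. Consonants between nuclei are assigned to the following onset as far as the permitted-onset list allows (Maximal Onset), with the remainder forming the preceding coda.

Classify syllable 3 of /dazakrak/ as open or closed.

Vowels present: a, a, a; each is a nucleus, giving 3 syllables.
Between /a/ (V1) and /a/ (V2): /z/ → onset of the next syllable (single consonants are always licit onsets).
Between /a/ (V2) and /a/ (V3): /kr/ — entire cluster is a permitted onset → onset /kr/, coda ∅.
Putting it together: da.za.krak.
Syllable 3 is /krak/ with coda /k/, so it is closed.

closed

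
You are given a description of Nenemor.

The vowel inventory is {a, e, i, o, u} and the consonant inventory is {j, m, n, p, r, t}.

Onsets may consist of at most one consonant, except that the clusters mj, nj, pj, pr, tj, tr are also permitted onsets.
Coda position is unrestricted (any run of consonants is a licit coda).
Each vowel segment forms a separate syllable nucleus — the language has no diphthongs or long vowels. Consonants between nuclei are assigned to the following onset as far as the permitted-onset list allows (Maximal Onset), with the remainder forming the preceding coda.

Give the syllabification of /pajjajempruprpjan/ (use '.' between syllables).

Nuclei (vowels): a, a, e, u, a → 5 syllables.
σ1/σ2 boundary: /jj/ splits as /j/ + /j/ (/j/ is the longest suffix that is a licit onset).
σ2/σ3 boundary: /j/ is a single consonant, so it becomes the next onset.
σ3/σ4 boundary: /mpr/; trying suffixes from longest down, /pr/ is the first permitted one, so coda /m/ | onset /pr/.
σ4/σ5 boundary: /prpj/; trying suffixes from longest down, /pj/ is the first permitted one, so coda /pr/ | onset /pj/.

paj.ja.jem.prupr.pjan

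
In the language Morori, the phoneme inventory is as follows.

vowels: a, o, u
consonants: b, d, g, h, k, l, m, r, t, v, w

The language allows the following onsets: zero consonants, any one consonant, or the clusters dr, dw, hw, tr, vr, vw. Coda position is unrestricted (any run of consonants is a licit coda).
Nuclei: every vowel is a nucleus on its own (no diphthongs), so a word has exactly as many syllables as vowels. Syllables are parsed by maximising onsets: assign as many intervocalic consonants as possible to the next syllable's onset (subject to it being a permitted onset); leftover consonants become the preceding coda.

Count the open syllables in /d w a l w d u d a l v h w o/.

2

The vowels are a, u, a, o — 4 nuclei, so 4 syllables.
σ1/σ2 boundary: /lwd/; trying suffixes from longest down, /d/ is the first permitted one, so coda /lw/ | onset /d/.
σ2/σ3 boundary: /d/ → onset of the next syllable (single consonants are always licit onsets).
σ3/σ4 boundary: /lvhw/ — longest licit onset from the right is /hw/, leaving /lv/ as coda.
Putting it together: dwalw.du.dalv.hwo.
Classifying each syllable: /dwalw/ (closed), /du/ (open), /dalv/ (closed), /hwo/ (open).
Open syllables: 2.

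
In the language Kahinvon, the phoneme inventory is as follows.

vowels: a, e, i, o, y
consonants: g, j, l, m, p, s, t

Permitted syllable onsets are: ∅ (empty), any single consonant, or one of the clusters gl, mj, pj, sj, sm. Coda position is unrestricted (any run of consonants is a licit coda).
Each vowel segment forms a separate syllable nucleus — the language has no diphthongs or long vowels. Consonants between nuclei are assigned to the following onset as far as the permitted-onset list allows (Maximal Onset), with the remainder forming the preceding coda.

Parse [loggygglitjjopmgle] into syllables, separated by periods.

log.gyg.glitj.jopm.gle

Nuclei (vowels): o, y, i, o, e → 5 syllables.
V1 /o/ – V2 /y/: /gg/ splits as /g/ + /g/ (/g/ is the longest suffix that is a licit onset).
V2 /y/ – V3 /i/: /ggl/ splits as /g/ + /gl/ (/gl/ is the longest suffix that is a licit onset).
V3 /i/ – V4 /o/: /tjj/ splits as /tj/ + /j/ (/j/ is the longest suffix that is a licit onset).
V4 /o/ – V5 /e/: cluster /pmgl/ — the longest permitted-onset suffix is /gl/; onset = /gl/, preceding coda = /pm/.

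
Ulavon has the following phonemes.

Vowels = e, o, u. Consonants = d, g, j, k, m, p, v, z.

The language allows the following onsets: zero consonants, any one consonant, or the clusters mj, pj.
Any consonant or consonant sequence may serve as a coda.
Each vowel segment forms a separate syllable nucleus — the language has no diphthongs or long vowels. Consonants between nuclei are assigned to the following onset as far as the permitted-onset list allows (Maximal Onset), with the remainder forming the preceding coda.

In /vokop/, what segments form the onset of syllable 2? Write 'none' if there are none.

k

Nuclei (vowels): o, o → 2 syllables.
Between /o/ (V1) and /o/ (V2): just /k/ — single C goes to the following onset.
So the parse is vo.kop.
Syllable 2 is /kop/: onset /k/, nucleus /o/, coda /p/.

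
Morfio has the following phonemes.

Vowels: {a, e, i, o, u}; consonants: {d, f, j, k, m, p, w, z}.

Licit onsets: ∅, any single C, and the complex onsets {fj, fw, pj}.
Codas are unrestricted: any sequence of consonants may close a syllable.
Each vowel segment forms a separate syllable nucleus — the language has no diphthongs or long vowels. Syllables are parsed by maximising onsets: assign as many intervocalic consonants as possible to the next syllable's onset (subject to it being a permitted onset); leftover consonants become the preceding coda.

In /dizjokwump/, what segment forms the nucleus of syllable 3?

u

Nuclei (vowels): i, o, u → 3 syllables.
The third nucleus (vowel 3 from the left) is /u/.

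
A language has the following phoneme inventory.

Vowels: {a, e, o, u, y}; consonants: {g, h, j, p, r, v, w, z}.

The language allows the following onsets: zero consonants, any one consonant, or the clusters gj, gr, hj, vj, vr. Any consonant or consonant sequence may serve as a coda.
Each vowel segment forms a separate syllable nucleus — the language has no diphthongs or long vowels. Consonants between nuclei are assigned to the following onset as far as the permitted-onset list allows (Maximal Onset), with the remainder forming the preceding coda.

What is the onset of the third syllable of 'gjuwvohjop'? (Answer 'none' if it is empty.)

Vowels present: u, o, o; each is a nucleus, giving 3 syllables.
Between /u/ (V1) and /o/ (V2): /wv/ — longest licit onset from the right is /v/, leaving /w/ as coda.
Between /o/ (V2) and /o/ (V3): cluster /hj/ — /hj/ is itself a permitted onset, so the whole cluster goes right; preceding coda = ∅.
So the parse is gjuw.vo.hjop.
Syllable 3 is /hjop/: onset /hj/, nucleus /o/, coda /p/.

hj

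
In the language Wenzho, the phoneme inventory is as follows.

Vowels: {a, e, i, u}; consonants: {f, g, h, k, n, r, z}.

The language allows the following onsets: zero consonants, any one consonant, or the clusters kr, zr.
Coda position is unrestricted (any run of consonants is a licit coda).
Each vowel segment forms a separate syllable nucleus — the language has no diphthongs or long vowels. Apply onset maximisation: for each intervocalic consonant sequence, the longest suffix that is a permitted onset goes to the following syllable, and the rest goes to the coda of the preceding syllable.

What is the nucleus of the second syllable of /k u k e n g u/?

Vowels present: u, e, u; each is a nucleus, giving 3 syllables.
The second nucleus (vowel 2 from the left) is /e/.

e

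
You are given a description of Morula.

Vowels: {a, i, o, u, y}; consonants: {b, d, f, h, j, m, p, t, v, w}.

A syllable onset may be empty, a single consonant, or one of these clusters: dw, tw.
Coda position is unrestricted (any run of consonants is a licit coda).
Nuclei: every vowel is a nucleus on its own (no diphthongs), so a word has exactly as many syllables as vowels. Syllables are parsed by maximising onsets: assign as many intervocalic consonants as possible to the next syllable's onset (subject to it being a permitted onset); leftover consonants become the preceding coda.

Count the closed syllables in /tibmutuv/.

2

Vowels present: i, u, u; each is a nucleus, giving 3 syllables.
σ1/σ2 boundary: /bm/; trying suffixes from longest down, /m/ is the first permitted one, so coda /b/ | onset /m/.
σ2/σ3 boundary: just /t/ — single C goes to the following onset.
Result: tib.mu.tuv.
Classifying each syllable: /tib/ (closed), /mu/ (open), /tuv/ (closed).
Closed syllables: 2.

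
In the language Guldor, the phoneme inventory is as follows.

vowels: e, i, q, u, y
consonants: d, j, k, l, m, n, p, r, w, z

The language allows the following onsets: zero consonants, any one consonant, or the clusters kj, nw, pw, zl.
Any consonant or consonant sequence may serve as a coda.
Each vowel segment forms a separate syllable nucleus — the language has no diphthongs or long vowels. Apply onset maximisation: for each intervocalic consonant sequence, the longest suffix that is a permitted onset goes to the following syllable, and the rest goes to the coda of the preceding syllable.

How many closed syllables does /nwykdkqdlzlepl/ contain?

Nuclei (vowels): y, q, e → 3 syllables.
Between /y/ (V1) and /q/ (V2): /kdk/ — longest licit onset from the right is /k/, leaving /kd/ as coda.
Between /q/ (V2) and /e/ (V3): /dlzl/ splits as /dl/ + /zl/ (/zl/ is the longest suffix that is a licit onset).
Result: nwykd.kqdl.zlepl.
Classifying each syllable: /nwykd/ (closed), /kqdl/ (closed), /zlepl/ (closed).
Closed syllables: 3.

3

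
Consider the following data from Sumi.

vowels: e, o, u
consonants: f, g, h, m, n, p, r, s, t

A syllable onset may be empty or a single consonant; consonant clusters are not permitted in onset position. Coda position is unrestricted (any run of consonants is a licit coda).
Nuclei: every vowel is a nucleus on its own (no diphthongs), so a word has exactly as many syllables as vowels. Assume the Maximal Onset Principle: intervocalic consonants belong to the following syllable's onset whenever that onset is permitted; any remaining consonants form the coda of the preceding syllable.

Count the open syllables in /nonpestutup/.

Vowels present: o, e, u, u; each is a nucleus, giving 4 syllables.
V1 /o/ – V2 /e/: /np/; trying suffixes from longest down, /p/ is the first permitted one, so coda /n/ | onset /p/.
V2 /e/ – V3 /u/: cluster /st/ — the longest permitted-onset suffix is /t/; onset = /t/, preceding coda = /s/.
V3 /u/ – V4 /u/: just /t/ — single C goes to the following onset.
Result: non.pes.tu.tup.
Classifying each syllable: /non/ (closed), /pes/ (closed), /tu/ (open), /tup/ (closed).
Open syllables: 1.

1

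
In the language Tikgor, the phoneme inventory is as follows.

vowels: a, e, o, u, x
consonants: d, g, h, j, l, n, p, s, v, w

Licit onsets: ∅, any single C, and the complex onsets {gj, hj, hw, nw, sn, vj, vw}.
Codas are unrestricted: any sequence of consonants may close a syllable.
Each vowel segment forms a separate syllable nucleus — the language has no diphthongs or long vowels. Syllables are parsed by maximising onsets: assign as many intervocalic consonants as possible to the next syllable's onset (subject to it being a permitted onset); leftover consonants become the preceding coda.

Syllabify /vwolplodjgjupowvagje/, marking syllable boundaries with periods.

vwolp.lodj.gju.pow.va.gje

Vowels present: o, o, u, o, a, e; each is a nucleus, giving 6 syllables.
σ1/σ2 boundary: cluster /lpl/ — the longest permitted-onset suffix is /l/; onset = /l/, preceding coda = /lp/.
σ2/σ3 boundary: /djgj/ splits as /dj/ + /gj/ (/gj/ is the longest suffix that is a licit onset).
σ3/σ4 boundary: /p/ → onset of the next syllable (single consonants are always licit onsets).
σ4/σ5 boundary: /wv/; trying suffixes from longest down, /v/ is the first permitted one, so coda /w/ | onset /v/.
σ5/σ6 boundary: /gj/ — entire cluster is a permitted onset → onset /gj/, coda ∅.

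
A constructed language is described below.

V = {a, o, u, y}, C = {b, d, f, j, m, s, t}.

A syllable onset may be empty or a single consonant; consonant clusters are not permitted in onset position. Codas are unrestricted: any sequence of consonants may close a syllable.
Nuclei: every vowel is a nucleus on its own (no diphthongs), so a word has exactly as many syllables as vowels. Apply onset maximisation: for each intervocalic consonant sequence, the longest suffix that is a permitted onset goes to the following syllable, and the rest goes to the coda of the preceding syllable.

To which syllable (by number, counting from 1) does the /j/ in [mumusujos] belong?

4

Nuclei (vowels): u, u, u, o → 4 syllables.
σ1/σ2 boundary: /m/ → onset of the next syllable (single consonants are always licit onsets).
σ2/σ3 boundary: just /s/ — single C goes to the following onset.
σ3/σ4 boundary: /j/ is a single consonant, so it becomes the next onset.
So the parse is mu.mu.su.jos.
The /j/ is in the onset of syllable 4 (/jos/).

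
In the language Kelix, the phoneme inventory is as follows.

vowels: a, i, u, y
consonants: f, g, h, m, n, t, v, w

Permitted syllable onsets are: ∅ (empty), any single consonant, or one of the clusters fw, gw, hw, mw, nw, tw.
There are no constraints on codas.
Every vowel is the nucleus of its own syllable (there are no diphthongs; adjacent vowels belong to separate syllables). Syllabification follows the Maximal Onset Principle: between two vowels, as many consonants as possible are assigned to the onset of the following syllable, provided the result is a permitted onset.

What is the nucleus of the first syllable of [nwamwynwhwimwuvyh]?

Vowels present: a, y, i, u, y; each is a nucleus, giving 5 syllables.
The first nucleus (vowel 1 from the left) is /a/.

a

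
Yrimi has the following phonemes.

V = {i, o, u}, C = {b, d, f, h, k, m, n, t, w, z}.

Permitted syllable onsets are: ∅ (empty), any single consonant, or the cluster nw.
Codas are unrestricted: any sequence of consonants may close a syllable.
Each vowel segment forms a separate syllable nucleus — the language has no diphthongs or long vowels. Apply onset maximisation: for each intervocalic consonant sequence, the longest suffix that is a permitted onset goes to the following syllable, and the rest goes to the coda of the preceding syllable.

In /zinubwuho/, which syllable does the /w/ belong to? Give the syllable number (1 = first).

3

Nuclei (vowels): i, u, u, o → 4 syllables.
Between /i/ (V1) and /u/ (V2): /n/ → onset of the next syllable (single consonants are always licit onsets).
Between /u/ (V2) and /u/ (V3): /bw/ — longest licit onset from the right is /w/, leaving /b/ as coda.
Between /u/ (V3) and /o/ (V4): /h/ → onset of the next syllable (single consonants are always licit onsets).
Result: zi.nub.wu.ho.
The /w/ is in the onset of syllable 3 (/wu/).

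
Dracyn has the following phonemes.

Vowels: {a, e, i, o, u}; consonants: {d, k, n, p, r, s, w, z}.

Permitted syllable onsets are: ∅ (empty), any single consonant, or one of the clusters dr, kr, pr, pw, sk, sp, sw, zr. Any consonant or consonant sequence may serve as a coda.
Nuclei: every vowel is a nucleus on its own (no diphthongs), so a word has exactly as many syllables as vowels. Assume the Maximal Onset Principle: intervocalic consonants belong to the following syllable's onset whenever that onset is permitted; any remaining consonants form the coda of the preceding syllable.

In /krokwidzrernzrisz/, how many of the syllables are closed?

The vowels are o, i, e, i — 4 nuclei, so 4 syllables.
σ1/σ2 boundary: /kw/ — longest licit onset from the right is /w/, leaving /k/ as coda.
σ2/σ3 boundary: /dzr/; trying suffixes from longest down, /zr/ is the first permitted one, so coda /d/ | onset /zr/.
σ3/σ4 boundary: /rnzr/ — longest licit onset from the right is /zr/, leaving /rn/ as coda.
Putting it together: krok.wid.zrern.zrisz.
Classifying each syllable: /krok/ (closed), /wid/ (closed), /zrern/ (closed), /zrisz/ (closed).
Closed syllables: 4.

4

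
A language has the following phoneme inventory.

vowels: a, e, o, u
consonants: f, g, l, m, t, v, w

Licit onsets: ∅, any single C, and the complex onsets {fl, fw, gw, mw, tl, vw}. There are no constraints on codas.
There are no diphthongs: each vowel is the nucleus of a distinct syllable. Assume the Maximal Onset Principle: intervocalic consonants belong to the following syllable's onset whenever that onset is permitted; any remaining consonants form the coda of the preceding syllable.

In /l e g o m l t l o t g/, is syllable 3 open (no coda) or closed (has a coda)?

Nuclei (vowels): e, o, o → 3 syllables.
V1 /e/ – V2 /o/: /g/ → onset of the next syllable (single consonants are always licit onsets).
V2 /o/ – V3 /o/: /mltl/ splits as /ml/ + /tl/ (/tl/ is the longest suffix that is a licit onset).
So the parse is le.goml.tlotg.
Syllable 3 is /tlotg/ with coda /tg/, so it is closed.

closed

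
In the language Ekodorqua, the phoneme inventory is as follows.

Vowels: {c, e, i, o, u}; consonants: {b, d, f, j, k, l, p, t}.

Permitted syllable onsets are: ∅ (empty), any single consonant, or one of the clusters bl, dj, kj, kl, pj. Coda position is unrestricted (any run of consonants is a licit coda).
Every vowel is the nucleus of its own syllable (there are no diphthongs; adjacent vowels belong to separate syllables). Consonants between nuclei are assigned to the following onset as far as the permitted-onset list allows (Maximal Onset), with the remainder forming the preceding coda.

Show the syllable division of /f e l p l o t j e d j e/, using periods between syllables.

felp.lot.je.dje

Vowels present: e, o, e, e; each is a nucleus, giving 4 syllables.
σ1/σ2 boundary: cluster /lpl/ — the longest permitted-onset suffix is /l/; onset = /l/, preceding coda = /lp/.
σ2/σ3 boundary: /tj/; trying suffixes from longest down, /j/ is the first permitted one, so coda /t/ | onset /j/.
σ3/σ4 boundary: cluster /dj/ — /dj/ is itself a permitted onset, so the whole cluster goes right; preceding coda = ∅.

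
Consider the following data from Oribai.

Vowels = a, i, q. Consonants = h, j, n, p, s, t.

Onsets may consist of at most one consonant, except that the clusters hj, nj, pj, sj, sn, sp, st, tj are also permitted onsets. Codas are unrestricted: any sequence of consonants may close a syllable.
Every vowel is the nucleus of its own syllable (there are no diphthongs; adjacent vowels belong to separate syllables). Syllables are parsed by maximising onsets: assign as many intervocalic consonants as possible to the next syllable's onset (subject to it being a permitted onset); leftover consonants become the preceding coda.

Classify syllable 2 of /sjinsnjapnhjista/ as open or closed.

Vowels present: i, a, i, a; each is a nucleus, giving 4 syllables.
/i…a/ gap (V1→V2): /nsnj/; trying suffixes from longest down, /nj/ is the first permitted one, so coda /ns/ | onset /nj/.
/a…i/ gap (V2→V3): /pnhj/ — longest licit onset from the right is /hj/, leaving /pn/ as coda.
/i…a/ gap (V3→V4): cluster /st/ — /st/ is itself a permitted onset, so the whole cluster goes right; preceding coda = ∅.
Putting it together: sjins.njapn.hji.sta.
Syllable 2 is /njapn/ with coda /pn/, so it is closed.

closed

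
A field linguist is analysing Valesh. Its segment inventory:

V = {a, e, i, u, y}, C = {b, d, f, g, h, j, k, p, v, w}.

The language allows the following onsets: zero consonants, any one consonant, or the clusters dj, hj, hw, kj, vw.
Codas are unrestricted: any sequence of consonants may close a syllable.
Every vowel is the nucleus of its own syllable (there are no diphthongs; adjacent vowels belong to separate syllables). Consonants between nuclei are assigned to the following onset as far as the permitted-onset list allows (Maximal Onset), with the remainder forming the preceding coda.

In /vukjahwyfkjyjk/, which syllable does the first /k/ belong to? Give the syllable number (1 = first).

Nuclei (vowels): u, a, y, y → 4 syllables.
V1 /u/ – V2 /a/: /kj/ — entire cluster is a permitted onset → onset /kj/, coda ∅.
V2 /a/ – V3 /y/: /hw/ is a licit onset in full, so it all attaches to the next syllable.
V3 /y/ – V4 /y/: /fkj/ — longest licit onset from the right is /kj/, leaving /f/ as coda.
Result: vu.kja.hwyf.kjyjk.
The first /k/ is in the onset of syllable 2 (/kja/).

2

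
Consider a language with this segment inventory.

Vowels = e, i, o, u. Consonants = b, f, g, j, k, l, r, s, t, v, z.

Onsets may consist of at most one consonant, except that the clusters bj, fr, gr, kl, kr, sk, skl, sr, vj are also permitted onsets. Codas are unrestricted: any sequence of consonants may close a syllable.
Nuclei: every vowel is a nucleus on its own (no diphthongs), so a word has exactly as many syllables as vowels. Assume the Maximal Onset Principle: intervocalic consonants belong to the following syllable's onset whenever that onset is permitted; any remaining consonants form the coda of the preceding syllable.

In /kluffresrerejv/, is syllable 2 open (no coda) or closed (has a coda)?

open

Nuclei (vowels): u, e, e, e → 4 syllables.
Between /u/ (V1) and /e/ (V2): /ffr/; trying suffixes from longest down, /fr/ is the first permitted one, so coda /f/ | onset /fr/.
Between /e/ (V2) and /e/ (V3): cluster /sr/ — /sr/ is itself a permitted onset, so the whole cluster goes right; preceding coda = ∅.
Between /e/ (V3) and /e/ (V4): /r/ → onset of the next syllable (single consonants are always licit onsets).
Result: kluf.fre.sre.rejv.
Syllable 2 is /fre/; it ends in its nucleus with no coda, so it is open.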